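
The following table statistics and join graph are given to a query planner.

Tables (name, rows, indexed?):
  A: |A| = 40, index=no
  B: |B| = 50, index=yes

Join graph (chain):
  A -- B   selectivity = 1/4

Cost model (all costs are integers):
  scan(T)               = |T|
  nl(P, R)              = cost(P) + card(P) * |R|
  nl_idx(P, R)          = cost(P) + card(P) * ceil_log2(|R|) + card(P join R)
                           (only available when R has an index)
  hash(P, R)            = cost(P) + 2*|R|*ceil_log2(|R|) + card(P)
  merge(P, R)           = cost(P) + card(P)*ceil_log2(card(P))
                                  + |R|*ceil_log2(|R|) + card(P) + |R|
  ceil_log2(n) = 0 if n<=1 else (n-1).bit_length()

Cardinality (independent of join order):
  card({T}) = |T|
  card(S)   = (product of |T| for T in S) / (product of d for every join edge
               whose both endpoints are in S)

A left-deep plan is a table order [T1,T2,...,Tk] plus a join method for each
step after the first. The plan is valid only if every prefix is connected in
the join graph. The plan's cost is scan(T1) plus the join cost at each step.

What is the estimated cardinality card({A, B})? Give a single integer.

500

Tables in S: A(40), B(50)
Edges inside S: A-B(d=4)
numerator = 40 * 50 = 2000
denominator = 4 = 4
card(S) = 2000 / 4 = 500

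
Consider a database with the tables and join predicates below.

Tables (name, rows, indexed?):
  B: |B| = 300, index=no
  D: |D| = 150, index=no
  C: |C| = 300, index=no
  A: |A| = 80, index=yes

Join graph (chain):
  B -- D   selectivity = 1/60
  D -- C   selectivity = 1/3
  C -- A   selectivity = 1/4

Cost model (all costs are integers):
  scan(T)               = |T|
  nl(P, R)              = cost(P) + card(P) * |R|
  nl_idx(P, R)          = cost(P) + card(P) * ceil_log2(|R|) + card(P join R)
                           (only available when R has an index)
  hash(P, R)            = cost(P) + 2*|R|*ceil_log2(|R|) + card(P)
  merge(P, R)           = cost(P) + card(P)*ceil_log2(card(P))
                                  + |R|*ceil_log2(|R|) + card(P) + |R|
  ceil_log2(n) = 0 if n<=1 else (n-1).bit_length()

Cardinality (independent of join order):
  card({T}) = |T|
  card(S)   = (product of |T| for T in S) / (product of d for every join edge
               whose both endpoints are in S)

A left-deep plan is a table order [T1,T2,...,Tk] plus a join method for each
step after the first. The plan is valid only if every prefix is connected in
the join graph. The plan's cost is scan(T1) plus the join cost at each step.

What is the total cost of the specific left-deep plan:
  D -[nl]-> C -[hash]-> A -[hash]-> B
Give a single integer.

366670

step 1: scan D: cost=150, card=150
step 2: join C via nl
    card(P join C) = 150*300/(3) = 15000
    cost = 150 + 150*300 = 45150
step 3: join A via hash
    card(P join A) = 15000*80/(4) = 300000
    cost = 45150 + 2*80*7 + 15000 = 61270
step 4: join B via hash
    card(P join B) = 300000*300/(60) = 1500000
    cost = 61270 + 2*300*9 + 300000 = 366670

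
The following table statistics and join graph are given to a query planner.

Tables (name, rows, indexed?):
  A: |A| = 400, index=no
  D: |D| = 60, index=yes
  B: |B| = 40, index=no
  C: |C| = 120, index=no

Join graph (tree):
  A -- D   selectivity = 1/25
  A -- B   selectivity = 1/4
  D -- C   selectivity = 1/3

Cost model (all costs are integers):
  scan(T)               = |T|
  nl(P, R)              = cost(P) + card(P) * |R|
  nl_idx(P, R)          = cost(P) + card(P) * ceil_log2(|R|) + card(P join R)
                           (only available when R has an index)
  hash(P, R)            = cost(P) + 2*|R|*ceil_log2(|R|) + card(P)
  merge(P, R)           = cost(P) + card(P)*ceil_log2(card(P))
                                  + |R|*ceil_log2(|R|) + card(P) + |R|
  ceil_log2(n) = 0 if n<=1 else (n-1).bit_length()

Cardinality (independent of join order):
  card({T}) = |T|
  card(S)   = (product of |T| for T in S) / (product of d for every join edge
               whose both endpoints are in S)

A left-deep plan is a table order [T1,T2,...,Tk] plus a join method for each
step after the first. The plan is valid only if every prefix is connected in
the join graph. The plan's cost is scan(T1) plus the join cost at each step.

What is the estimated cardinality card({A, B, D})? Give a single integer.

9600

Tables in S: A(400), B(40), D(60)
Edges inside S: A-D(d=25), A-B(d=4)
numerator = 400 * 40 * 60 = 960000
denominator = 25 * 4 = 100
card(S) = 960000 / 100 = 9600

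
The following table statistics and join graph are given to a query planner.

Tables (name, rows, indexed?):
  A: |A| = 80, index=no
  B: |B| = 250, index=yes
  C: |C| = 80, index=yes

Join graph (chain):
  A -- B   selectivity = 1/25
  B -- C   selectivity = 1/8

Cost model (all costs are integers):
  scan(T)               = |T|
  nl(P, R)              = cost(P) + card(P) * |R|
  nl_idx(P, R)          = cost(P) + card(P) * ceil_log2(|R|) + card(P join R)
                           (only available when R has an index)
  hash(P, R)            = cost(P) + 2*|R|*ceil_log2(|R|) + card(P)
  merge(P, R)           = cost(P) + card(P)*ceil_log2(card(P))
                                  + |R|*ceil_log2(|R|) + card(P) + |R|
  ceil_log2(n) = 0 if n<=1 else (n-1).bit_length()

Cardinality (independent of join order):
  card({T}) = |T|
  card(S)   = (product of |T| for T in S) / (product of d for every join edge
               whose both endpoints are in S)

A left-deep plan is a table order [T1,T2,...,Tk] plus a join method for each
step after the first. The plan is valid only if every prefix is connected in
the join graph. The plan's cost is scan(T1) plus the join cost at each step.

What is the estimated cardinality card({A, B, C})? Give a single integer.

8000

Tables in S: A(80), B(250), C(80)
Edges inside S: A-B(d=25), B-C(d=8)
numerator = 80 * 250 * 80 = 1600000
denominator = 25 * 8 = 200
card(S) = 1600000 / 200 = 8000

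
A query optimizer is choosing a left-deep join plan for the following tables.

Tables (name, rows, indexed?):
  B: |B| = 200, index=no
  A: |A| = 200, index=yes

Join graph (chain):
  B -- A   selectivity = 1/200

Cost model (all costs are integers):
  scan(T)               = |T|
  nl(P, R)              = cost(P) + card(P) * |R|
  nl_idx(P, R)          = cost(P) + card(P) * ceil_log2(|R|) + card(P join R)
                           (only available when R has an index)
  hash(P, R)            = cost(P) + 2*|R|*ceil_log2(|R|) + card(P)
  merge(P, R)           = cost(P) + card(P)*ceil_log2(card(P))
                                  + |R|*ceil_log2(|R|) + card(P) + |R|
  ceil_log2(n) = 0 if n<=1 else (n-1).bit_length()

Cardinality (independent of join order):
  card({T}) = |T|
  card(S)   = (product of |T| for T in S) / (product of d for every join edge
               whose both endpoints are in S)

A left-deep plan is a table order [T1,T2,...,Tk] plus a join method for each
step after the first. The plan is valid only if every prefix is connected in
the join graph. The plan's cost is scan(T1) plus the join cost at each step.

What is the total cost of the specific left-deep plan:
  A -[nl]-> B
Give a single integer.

40200

step 1: scan A: cost=200, card=200
step 2: join B via nl
    card(P join B) = 200*200/(200) = 200
    cost = 200 + 200*200 = 40200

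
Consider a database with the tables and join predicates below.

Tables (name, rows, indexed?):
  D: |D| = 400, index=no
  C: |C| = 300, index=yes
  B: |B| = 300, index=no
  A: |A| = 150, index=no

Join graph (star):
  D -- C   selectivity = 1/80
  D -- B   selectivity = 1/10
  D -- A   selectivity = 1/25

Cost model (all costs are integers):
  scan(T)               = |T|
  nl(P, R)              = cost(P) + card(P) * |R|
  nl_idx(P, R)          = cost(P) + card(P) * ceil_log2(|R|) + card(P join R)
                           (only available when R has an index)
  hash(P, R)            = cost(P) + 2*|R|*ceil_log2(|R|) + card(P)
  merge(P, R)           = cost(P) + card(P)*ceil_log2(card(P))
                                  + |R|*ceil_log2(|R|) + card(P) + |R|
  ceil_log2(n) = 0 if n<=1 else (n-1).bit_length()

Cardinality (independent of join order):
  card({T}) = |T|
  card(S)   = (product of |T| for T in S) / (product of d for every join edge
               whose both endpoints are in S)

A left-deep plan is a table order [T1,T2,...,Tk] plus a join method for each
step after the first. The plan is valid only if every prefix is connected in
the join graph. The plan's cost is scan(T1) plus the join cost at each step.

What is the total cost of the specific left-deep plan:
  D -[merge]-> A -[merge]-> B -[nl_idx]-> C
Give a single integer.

957950

step 1: scan D: cost=400, card=400
step 2: join A via merge
    card(P join A) = 400*150/(25) = 2400
    cost = 400 + 400*9 + 150*8 + 400 + 150 = 5750
step 3: join B via merge
    card(P join B) = 2400*300/(10) = 72000
    cost = 5750 + 2400*12 + 300*9 + 2400 + 300 = 39950
step 4: join C via nl_idx
    card(P join C) = 72000*300/(80) = 270000
    cost = 39950 + 72000*9 + 270000 = 957950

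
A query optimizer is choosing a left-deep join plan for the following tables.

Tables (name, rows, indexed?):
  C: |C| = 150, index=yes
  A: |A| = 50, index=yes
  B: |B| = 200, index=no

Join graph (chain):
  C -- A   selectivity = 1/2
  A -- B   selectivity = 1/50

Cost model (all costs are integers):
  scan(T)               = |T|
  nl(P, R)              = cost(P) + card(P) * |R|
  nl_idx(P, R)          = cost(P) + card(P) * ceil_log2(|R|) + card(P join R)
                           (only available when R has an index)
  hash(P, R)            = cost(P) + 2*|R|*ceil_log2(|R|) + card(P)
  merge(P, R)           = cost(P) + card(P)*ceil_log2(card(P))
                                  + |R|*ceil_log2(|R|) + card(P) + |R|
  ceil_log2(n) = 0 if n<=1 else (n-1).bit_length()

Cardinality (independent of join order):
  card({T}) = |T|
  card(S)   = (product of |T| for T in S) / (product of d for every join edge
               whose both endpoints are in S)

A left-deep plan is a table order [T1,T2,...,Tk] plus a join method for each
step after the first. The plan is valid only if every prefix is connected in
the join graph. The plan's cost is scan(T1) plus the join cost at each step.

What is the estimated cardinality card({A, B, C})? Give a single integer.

Tables in S: A(50), B(200), C(150)
Edges inside S: C-A(d=2), A-B(d=50)
numerator = 50 * 200 * 150 = 1500000
denominator = 2 * 50 = 100
card(S) = 1500000 / 100 = 15000

15000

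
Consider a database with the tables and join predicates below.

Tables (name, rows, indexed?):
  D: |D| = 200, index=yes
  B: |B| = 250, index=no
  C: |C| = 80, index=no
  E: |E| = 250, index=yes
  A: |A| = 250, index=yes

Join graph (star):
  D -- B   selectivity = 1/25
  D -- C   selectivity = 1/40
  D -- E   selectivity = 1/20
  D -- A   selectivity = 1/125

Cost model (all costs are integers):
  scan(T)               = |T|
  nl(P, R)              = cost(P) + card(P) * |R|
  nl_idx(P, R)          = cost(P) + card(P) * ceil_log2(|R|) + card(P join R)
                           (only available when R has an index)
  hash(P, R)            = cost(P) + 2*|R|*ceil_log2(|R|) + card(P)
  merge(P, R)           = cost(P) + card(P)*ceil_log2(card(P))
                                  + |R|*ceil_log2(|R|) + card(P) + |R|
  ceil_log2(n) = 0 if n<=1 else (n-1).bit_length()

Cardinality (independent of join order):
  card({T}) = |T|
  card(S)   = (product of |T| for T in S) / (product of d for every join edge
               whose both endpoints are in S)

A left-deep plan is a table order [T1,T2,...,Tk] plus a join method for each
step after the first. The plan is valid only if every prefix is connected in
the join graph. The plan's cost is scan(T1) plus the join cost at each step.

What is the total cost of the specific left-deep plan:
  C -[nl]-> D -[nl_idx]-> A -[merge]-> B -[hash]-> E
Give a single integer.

43130

step 1: scan C: cost=80, card=80
step 2: join D via nl
    card(P join D) = 80*200/(40) = 400
    cost = 80 + 80*200 = 16080
step 3: join A via nl_idx
    card(P join A) = 400*250/(125) = 800
    cost = 16080 + 400*8 + 800 = 20080
step 4: join B via merge
    card(P join B) = 800*250/(25) = 8000
    cost = 20080 + 800*10 + 250*8 + 800 + 250 = 31130
step 5: join E via hash
    card(P join E) = 8000*250/(20) = 100000
    cost = 31130 + 2*250*8 + 8000 = 43130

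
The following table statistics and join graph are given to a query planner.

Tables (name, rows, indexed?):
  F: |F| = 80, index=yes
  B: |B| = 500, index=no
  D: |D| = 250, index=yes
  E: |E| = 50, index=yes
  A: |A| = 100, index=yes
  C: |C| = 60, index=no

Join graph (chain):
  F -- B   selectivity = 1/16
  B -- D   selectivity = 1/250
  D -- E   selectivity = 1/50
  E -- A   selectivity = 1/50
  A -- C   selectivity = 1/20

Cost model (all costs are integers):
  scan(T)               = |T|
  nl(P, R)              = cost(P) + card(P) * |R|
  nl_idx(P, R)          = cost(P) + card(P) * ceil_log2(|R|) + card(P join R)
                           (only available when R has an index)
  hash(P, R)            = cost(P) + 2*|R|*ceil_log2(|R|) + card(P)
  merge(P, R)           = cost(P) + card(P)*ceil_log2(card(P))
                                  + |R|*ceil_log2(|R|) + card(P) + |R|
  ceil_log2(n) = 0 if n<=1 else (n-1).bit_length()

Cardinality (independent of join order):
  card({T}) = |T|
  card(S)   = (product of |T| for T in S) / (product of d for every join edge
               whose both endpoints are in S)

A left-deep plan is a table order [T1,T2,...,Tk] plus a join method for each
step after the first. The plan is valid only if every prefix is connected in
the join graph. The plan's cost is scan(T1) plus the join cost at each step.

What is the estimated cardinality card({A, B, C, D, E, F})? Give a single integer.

15000

Tables in S: A(100), B(500), C(60), D(250), E(50), F(80)
Edges inside S: F-B(d=16), B-D(d=250), D-E(d=50), E-A(d=50), A-C(d=20)
numerator = 100 * 500 * 60 * 250 * 50 * 80 = 3000000000000
denominator = 16 * 250 * 50 * 50 * 20 = 200000000
card(S) = 3000000000000 / 200000000 = 15000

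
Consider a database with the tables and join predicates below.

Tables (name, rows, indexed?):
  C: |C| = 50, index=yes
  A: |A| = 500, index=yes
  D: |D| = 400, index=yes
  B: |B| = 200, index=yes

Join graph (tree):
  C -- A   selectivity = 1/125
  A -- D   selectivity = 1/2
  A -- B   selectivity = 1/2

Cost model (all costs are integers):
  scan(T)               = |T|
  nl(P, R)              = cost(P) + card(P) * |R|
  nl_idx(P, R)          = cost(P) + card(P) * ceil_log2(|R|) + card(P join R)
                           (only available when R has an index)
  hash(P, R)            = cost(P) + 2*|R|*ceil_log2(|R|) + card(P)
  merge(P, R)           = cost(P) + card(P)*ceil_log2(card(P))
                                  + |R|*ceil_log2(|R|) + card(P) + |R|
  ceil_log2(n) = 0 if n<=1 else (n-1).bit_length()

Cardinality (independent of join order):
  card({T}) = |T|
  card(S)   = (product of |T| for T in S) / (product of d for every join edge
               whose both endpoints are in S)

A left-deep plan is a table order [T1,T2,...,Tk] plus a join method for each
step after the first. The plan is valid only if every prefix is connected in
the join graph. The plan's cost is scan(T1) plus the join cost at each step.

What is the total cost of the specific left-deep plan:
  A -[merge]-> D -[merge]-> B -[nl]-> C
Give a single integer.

501811300

step 1: scan A: cost=500, card=500
step 2: join D via merge
    card(P join D) = 500*400/(2) = 100000
    cost = 500 + 500*9 + 400*9 + 500 + 400 = 9500
step 3: join B via merge
    card(P join B) = 100000*200/(2) = 10000000
    cost = 9500 + 100000*17 + 200*8 + 100000 + 200 = 1811300
step 4: join C via nl
    card(P join C) = 10000000*50/(125) = 4000000
    cost = 1811300 + 10000000*50 = 501811300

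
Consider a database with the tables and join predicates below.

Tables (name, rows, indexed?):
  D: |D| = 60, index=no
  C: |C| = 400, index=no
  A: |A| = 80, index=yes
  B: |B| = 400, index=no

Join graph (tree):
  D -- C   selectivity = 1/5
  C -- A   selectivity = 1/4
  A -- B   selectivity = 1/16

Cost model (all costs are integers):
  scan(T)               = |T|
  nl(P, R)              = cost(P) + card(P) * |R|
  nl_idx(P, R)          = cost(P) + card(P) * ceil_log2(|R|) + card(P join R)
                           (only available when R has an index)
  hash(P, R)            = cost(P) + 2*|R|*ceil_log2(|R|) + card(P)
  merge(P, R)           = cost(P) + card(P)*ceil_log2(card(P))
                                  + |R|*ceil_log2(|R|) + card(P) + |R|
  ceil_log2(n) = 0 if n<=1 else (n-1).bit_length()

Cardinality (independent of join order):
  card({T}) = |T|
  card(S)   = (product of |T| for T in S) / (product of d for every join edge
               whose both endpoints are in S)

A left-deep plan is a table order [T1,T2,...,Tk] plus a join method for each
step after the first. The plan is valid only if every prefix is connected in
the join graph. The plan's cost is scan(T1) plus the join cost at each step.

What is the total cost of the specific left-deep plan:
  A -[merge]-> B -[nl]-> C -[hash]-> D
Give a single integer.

1005440

step 1: scan A: cost=80, card=80
step 2: join B via merge
    card(P join B) = 80*400/(16) = 2000
    cost = 80 + 80*7 + 400*9 + 80 + 400 = 4720
step 3: join C via nl
    card(P join C) = 2000*400/(4) = 200000
    cost = 4720 + 2000*400 = 804720
step 4: join D via hash
    card(P join D) = 200000*60/(5) = 2400000
    cost = 804720 + 2*60*6 + 200000 = 1005440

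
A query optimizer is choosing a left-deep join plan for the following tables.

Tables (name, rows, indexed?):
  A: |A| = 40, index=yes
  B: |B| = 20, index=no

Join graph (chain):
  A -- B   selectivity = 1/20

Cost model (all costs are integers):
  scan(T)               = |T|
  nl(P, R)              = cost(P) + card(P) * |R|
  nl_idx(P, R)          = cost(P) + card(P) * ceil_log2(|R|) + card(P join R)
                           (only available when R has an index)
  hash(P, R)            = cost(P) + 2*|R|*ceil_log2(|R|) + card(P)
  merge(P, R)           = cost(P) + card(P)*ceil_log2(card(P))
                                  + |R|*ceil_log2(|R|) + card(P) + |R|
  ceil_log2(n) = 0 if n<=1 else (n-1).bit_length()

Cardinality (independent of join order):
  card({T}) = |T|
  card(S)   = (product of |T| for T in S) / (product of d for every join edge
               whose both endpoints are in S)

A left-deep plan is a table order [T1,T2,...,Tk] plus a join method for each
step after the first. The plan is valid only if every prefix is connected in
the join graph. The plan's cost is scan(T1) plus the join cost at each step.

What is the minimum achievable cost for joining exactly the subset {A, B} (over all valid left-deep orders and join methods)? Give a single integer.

180

Selinger DP over subsets of {A,B}:
  {A}: scan cost=40, card=40
  {B}: scan cost=20, card=20
  {AB}: card=40; try (A,nl_idx)→180, (B,hash)→280, (A,merge)→420, (B,merge)→440, (A,hash)→520, (A,nl)→820 …(+1); best=180 via (A,nl_idx)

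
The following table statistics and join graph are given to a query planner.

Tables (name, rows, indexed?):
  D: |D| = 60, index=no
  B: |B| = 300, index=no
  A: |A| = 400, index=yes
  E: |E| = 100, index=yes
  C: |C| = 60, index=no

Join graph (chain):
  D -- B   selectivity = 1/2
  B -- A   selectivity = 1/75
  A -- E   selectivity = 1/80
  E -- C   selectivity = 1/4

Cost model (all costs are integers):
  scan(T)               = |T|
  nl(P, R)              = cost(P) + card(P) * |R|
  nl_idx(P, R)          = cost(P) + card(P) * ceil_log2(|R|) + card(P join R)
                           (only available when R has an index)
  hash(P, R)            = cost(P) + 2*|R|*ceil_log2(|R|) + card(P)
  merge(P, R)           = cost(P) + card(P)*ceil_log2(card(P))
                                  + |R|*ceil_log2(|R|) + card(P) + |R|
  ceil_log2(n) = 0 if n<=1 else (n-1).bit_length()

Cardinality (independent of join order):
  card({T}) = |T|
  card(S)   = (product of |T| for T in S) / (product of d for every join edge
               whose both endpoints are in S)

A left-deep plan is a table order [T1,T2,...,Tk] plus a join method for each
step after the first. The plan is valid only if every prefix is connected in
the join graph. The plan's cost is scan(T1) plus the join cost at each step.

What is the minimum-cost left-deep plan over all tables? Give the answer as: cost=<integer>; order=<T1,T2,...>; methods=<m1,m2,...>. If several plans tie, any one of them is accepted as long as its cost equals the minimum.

cost=40840; order=E,A,B,C,D; methods=nl_idx,hash,hash,hash

Selinger DP (subsets sized 1..n):
  {D}: scan cost=60, card=60
  {B}: scan cost=300, card=300
  {A}: scan cost=400, card=400
  {E}: scan cost=100, card=100
  {C}: scan cost=60, card=60
  {BD}: card=9000; try (D,hash)→1320, (B,merge)→3480, (D,merge)→3720, (B,hash)→5520, (B,nl)→18060, (D,nl)→18300; best=1320 via (D,hash)
  {AB}: card=1600; try (A,nl_idx)→4600, (B,hash)→6200, (A,merge)→7300, (B,merge)→7400, (A,hash)→7800, (A,nl)→120300 …(+1); best=4600 via (A,nl_idx)
  {AE}: card=500; try (A,nl_idx)→1500, (E,hash)→2200, (E,nl_idx)→3700, (A,merge)→4900, (E,merge)→5200, (A,hash)→7400 …(+2); best=1500 via (A,nl_idx)
  {CE}: card=1500; try (C,hash)→920, (E,merge)→1280, (C,merge)→1320, (E,hash)→1520, (E,nl_idx)→1980, (E,nl)→6060 …(+1); best=920 via (C,hash)
  {ABD}: card=48000; try (D,hash)→6920, (A,hash)→17520, (D,merge)→24220, (D,nl)→100600, (A,nl_idx)→130320, (A,merge)→140320 …(+1); best=6920 via (D,hash)
  {ABE}: card=2000; try (B,hash)→7400, (E,hash)→7600, (B,merge)→9500, (E,nl_idx)→17800, (E,merge)→24600, (B,nl)→151500 …(+1); best=7400 via (B,hash)
  {ACE}: card=7500; try (C,hash)→2720, (C,merge)→6920, (A,hash)→9620, (A,nl_idx)→21920, (A,merge)→22920, (C,nl)→31500 …(+1); best=2720 via (C,hash)
  {ABDE}: card=60000; try (D,hash)→10120, (D,merge)→31820, (E,hash)→56320, (D,nl)→127400, (E,nl_idx)→402920, (E,merge)→823720 …(+1); best=10120 via (D,hash)
  {ABCE}: card=30000; try (C,hash)→10120, (B,hash)→15620, (C,merge)→31820, (B,merge)→110720, (C,nl)→127400, (B,nl)→2252720; best=10120 via (C,hash)
  {ABCDE}: card=900000; try (D,hash)→40840, (C,hash)→70840, (D,merge)→490540, (C,merge)→1030540, (D,nl)→1810120, (C,nl)→3610120; best=40840 via (D,hash)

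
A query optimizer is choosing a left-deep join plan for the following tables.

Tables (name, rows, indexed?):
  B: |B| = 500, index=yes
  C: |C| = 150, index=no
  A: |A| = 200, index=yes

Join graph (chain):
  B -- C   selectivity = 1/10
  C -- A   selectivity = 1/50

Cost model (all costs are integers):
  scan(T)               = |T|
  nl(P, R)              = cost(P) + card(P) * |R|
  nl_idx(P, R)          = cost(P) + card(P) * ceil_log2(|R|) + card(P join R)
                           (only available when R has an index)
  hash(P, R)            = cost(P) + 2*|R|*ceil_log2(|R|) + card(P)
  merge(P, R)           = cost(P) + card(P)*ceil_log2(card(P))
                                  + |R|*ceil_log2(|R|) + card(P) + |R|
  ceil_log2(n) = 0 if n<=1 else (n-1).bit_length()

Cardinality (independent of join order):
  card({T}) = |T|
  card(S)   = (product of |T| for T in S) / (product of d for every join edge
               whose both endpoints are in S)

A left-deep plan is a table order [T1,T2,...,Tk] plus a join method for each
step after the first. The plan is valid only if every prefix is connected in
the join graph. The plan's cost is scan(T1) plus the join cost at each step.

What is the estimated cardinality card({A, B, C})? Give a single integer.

Tables in S: A(200), B(500), C(150)
Edges inside S: B-C(d=10), C-A(d=50)
numerator = 200 * 500 * 150 = 15000000
denominator = 10 * 50 = 500
card(S) = 15000000 / 500 = 30000

30000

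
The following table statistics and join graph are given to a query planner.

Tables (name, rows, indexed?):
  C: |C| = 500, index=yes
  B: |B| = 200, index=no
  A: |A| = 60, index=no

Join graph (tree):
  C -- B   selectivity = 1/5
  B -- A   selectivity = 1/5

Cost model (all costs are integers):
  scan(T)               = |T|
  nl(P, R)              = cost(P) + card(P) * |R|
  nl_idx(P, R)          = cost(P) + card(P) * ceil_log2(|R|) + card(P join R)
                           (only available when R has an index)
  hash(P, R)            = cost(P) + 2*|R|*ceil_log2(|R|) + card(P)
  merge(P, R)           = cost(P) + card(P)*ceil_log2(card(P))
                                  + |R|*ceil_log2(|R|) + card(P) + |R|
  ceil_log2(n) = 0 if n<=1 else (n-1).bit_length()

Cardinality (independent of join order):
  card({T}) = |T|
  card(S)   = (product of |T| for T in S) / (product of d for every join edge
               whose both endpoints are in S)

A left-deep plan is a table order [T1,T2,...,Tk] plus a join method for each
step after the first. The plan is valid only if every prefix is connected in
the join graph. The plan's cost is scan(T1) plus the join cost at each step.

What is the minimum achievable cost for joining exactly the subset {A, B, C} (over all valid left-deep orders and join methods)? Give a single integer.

Selinger DP over subsets of {A,B,C}:
  {C}: scan cost=500, card=500
  {B}: scan cost=200, card=200
  {A}: scan cost=60, card=60
  {BC}: card=20000; try (B,hash)→4200, (C,merge)→7000, (B,merge)→7300, (C,hash)→9400, (C,nl_idx)→22000, (C,nl)→100200 …(+1); best=4200 via (B,hash)
  {AB}: card=2400; try (A,hash)→1120, (B,merge)→2280, (A,merge)→2420, (B,hash)→3320, (B,nl)→12060, (A,nl)→12200; best=1120 via (A,hash)
  {ABC}: card=240000; try (C,hash)→12520, (A,hash)→24920, (C,merge)→37320, (C,nl_idx)→262720, (A,merge)→324620, (C,nl)→1201120 …(+1); best=12520 via (C,hash)

12520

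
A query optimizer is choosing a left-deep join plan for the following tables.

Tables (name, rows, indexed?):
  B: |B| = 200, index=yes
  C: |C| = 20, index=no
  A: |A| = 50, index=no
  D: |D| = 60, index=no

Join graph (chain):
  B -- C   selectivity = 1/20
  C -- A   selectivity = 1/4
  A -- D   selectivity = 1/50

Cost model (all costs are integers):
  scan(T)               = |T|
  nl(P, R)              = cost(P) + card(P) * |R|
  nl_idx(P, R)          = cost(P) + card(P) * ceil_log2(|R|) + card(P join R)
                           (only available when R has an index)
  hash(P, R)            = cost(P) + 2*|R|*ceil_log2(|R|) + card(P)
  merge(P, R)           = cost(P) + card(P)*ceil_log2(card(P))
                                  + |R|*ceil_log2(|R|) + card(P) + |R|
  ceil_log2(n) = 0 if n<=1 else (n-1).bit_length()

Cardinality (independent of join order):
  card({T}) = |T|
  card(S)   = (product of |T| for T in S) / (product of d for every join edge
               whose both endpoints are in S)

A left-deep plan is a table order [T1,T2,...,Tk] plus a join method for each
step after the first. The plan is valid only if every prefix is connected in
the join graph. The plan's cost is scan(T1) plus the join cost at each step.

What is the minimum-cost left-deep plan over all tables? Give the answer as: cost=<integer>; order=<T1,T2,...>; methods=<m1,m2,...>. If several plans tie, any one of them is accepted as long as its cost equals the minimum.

cost=4400; order=C,B,A,D; methods=nl_idx,hash,hash

Selinger DP (subsets sized 1..n):
  {B}: scan cost=200, card=200
  {C}: scan cost=20, card=20
  {A}: scan cost=50, card=50
  {D}: scan cost=60, card=60
  {BC}: card=200; try (B,nl_idx)→380, (C,hash)→600, (B,merge)→1940, (C,merge)→2120, (B,hash)→3240, (B,nl)→4020 …(+1); best=380 via (B,nl_idx)
  {AC}: card=250; try (C,hash)→300, (A,merge)→490, (C,merge)→520, (A,hash)→640, (A,nl)→1020, (C,nl)→1050; best=300 via (C,hash)
  {AD}: card=60; try (A,hash)→720, (D,hash)→820, (D,merge)→820, (A,merge)→830, (D,nl)→3050, (A,nl)→3060; best=720 via (A,hash)
  {ABC}: card=2500; try (A,hash)→1180, (A,merge)→2530, (B,hash)→3750, (B,merge)→4350, (B,nl_idx)→4800, (A,nl)→10380 …(+1); best=1180 via (A,hash)
  {ACD}: card=300; try (C,hash)→980, (C,merge)→1260, (D,hash)→1270, (C,nl)→1920, (D,merge)→2970, (D,nl)→15300; best=980 via (C,hash)
  {ABCD}: card=3000; try (D,hash)→4400, (B,hash)→4480, (B,merge)→5780, (B,nl_idx)→6380, (D,merge)→34100, (B,nl)→60980 …(+1); best=4400 via (D,hash)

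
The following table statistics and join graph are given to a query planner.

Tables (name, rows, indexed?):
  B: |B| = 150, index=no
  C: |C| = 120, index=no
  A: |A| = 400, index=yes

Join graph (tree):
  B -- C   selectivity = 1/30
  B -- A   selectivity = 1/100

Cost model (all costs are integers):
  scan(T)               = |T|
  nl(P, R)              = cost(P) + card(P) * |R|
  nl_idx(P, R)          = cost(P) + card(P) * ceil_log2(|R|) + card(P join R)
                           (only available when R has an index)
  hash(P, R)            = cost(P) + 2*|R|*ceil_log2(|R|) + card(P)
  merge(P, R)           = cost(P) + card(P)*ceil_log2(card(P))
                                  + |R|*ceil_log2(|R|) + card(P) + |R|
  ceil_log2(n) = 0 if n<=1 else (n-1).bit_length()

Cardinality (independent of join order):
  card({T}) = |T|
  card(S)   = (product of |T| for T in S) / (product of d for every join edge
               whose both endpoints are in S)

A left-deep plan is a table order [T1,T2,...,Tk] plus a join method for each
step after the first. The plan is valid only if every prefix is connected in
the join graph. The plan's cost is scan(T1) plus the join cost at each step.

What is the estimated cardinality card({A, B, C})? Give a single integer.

Tables in S: A(400), B(150), C(120)
Edges inside S: B-C(d=30), B-A(d=100)
numerator = 400 * 150 * 120 = 7200000
denominator = 30 * 100 = 3000
card(S) = 7200000 / 3000 = 2400

2400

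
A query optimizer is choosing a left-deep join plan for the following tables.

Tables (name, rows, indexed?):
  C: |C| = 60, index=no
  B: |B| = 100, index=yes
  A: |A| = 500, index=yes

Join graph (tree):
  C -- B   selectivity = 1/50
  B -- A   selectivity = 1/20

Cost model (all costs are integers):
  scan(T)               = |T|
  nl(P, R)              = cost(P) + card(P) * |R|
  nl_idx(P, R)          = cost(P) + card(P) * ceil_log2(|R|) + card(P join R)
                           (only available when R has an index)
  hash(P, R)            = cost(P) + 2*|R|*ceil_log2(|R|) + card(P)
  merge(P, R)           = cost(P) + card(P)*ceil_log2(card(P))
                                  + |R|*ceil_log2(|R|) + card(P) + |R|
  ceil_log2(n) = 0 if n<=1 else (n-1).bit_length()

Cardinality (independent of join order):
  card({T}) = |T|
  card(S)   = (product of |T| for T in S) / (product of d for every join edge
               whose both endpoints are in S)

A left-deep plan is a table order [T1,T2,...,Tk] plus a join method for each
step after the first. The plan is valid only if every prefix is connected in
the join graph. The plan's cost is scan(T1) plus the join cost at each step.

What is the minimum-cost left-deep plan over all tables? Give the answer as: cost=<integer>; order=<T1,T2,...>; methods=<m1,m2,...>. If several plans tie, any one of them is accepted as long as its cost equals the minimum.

Selinger DP (subsets sized 1..n):
  {C}: scan cost=60, card=60
  {B}: scan cost=100, card=100
  {A}: scan cost=500, card=500
  {BC}: card=120; try (B,nl_idx)→600, (C,hash)→920, (B,merge)→1280, (C,merge)→1320, (B,hash)→1520, (B,nl)→6060 …(+1); best=600 via (B,nl_idx)
  {AB}: card=2500; try (B,hash)→2400, (A,nl_idx)→3500, (A,merge)→5900, (B,merge)→6300, (B,nl_idx)→6500, (A,hash)→9200 …(+2); best=2400 via (B,hash)
  {ABC}: card=3000; try (A,nl_idx)→4680, (C,hash)→5620, (A,merge)→6560, (A,hash)→9720, (C,merge)→35320, (A,nl)→60600 …(+1); best=4680 via (A,nl_idx)

cost=4680; order=C,B,A; methods=nl_idx,nl_idx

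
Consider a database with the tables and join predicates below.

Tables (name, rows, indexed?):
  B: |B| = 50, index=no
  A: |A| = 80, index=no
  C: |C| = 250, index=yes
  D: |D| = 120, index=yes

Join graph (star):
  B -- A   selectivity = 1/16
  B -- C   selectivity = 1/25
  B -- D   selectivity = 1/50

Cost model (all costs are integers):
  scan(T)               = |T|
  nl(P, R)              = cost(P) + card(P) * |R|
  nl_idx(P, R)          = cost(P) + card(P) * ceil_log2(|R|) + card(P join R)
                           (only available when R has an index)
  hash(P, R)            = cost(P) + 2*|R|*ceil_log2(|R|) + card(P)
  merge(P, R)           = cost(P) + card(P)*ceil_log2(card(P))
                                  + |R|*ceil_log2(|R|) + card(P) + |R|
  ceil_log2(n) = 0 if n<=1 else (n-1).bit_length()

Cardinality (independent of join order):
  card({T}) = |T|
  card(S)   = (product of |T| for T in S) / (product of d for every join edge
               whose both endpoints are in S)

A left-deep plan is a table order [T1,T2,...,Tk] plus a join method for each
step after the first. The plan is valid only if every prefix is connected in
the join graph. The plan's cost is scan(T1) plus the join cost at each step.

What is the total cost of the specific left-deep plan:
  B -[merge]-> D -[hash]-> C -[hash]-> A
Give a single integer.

step 1: scan B: cost=50, card=50
step 2: join D via merge
    card(P join D) = 50*120/(50) = 120
    cost = 50 + 50*6 + 120*7 + 50 + 120 = 1360
step 3: join C via hash
    card(P join C) = 120*250/(25) = 1200
    cost = 1360 + 2*250*8 + 120 = 5480
step 4: join A via hash
    card(P join A) = 1200*80/(16) = 6000
    cost = 5480 + 2*80*7 + 1200 = 7800

7800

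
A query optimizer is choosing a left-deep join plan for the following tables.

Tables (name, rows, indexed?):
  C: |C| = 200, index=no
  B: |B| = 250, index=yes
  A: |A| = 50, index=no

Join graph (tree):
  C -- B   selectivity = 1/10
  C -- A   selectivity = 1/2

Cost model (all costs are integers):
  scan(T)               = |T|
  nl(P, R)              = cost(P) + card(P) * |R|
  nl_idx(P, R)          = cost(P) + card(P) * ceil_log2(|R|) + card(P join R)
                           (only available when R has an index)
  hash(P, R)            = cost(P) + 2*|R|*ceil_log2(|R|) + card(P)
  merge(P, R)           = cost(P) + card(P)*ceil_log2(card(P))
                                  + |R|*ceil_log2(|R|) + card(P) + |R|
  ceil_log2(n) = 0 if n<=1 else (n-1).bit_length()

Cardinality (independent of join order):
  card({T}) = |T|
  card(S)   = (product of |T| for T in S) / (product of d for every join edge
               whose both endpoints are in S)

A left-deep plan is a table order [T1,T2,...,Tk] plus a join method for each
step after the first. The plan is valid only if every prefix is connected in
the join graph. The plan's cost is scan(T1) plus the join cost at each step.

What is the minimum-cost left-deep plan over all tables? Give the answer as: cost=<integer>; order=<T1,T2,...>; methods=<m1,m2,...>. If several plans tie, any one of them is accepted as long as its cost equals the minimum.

cost=9300; order=B,C,A; methods=hash,hash

Selinger DP (subsets sized 1..n):
  {C}: scan cost=200, card=200
  {B}: scan cost=250, card=250
  {A}: scan cost=50, card=50
  {BC}: card=5000; try (C,hash)→3700, (B,merge)→4250, (C,merge)→4300, (B,hash)→4400, (B,nl_idx)→6800, (B,nl)→50200 …(+1); best=3700 via (C,hash)
  {AC}: card=5000; try (A,hash)→1000, (C,merge)→2200, (A,merge)→2350, (C,hash)→3300, (C,nl)→10050, (A,nl)→10200; best=1000 via (A,hash)
  {ABC}: card=125000; try (A,hash)→9300, (B,hash)→10000, (B,merge)→73250, (A,merge)→74050, (B,nl_idx)→166000, (A,nl)→253700 …(+1); best=9300 via (A,hash)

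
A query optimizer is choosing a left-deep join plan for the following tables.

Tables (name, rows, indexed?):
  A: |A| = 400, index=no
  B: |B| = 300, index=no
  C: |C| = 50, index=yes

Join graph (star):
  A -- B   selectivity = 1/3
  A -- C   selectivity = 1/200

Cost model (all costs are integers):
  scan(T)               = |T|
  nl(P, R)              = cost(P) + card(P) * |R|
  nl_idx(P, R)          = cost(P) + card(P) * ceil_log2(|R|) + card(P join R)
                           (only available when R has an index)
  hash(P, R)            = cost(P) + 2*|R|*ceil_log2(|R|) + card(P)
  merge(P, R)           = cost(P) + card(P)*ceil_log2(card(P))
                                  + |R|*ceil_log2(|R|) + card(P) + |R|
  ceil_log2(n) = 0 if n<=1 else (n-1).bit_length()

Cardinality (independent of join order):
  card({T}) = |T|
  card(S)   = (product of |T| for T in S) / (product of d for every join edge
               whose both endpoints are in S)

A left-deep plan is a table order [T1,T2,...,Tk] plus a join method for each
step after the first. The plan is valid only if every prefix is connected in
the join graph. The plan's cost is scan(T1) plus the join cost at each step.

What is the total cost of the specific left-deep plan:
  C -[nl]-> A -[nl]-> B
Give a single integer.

50050

step 1: scan C: cost=50, card=50
step 2: join A via nl
    card(P join A) = 50*400/(200) = 100
    cost = 50 + 50*400 = 20050
step 3: join B via nl
    card(P join B) = 100*300/(3) = 10000
    cost = 20050 + 100*300 = 50050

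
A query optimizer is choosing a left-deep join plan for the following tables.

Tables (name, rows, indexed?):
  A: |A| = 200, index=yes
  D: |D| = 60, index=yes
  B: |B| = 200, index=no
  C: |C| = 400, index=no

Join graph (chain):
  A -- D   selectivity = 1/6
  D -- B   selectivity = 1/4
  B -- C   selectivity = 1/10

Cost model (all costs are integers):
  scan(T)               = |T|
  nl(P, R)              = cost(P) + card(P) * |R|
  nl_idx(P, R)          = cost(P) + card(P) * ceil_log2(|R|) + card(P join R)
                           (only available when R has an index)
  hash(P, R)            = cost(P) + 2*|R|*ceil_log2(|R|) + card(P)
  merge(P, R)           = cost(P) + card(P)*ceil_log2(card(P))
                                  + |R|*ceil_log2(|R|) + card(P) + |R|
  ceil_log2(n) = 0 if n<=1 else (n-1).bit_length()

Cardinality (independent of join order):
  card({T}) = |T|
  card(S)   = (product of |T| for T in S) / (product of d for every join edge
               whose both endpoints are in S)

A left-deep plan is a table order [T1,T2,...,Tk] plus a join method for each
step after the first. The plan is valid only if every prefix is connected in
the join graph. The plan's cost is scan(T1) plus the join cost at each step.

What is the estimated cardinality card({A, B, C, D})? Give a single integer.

4000000

Tables in S: A(200), B(200), C(400), D(60)
Edges inside S: A-D(d=6), D-B(d=4), B-C(d=10)
numerator = 200 * 200 * 400 * 60 = 960000000
denominator = 6 * 4 * 10 = 240
card(S) = 960000000 / 240 = 4000000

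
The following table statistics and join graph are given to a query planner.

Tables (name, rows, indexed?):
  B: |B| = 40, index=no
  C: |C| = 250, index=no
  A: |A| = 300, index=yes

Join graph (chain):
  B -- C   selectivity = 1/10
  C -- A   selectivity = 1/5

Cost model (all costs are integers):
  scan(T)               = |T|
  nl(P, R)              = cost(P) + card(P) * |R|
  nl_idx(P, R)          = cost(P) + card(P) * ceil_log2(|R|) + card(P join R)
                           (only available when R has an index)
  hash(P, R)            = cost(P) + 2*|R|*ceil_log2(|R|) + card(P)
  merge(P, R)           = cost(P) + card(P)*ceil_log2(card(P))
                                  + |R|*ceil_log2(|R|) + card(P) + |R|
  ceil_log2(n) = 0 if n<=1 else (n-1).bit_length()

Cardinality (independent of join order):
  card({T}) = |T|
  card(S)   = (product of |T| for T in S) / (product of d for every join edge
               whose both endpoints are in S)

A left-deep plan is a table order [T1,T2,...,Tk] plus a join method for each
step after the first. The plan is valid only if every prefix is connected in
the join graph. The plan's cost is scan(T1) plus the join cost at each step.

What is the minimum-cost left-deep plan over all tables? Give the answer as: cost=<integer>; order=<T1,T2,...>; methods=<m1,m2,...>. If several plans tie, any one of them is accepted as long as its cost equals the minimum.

Selinger DP (subsets sized 1..n):
  {B}: scan cost=40, card=40
  {C}: scan cost=250, card=250
  {A}: scan cost=300, card=300
  {BC}: card=1000; try (B,hash)→980, (C,merge)→2570, (B,merge)→2780, (C,hash)→4080, (C,nl)→10040, (B,nl)→10250; best=980 via (B,hash)
  {AC}: card=15000; try (C,hash)→4600, (A,merge)→5500, (C,merge)→5550, (A,hash)→5900, (A,nl_idx)→17500, (A,nl)→75250 …(+1); best=4600 via (C,hash)
  {ABC}: card=60000; try (A,hash)→7380, (A,merge)→14980, (B,hash)→20080, (A,nl_idx)→69980, (B,merge)→229880, (A,nl)→300980 …(+1); best=7380 via (A,hash)

cost=7380; order=C,B,A; methods=hash,hash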